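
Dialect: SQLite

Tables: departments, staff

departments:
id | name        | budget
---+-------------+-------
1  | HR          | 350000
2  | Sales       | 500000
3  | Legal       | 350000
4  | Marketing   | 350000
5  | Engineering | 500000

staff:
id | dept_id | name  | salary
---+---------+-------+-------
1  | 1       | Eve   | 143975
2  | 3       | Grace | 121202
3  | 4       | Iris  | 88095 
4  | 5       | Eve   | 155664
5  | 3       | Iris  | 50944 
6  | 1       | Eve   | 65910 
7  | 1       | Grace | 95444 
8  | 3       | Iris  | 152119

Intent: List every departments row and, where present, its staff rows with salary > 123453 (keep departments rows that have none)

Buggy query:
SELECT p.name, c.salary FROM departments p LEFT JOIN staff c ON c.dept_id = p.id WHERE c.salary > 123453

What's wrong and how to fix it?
Bug: Filtering c.salary in WHERE discards the NULL rows produced by LEFT JOIN, turning it into an inner join

Fix: Put 'c.salary > 123453' in the JOIN's ON clause instead of WHERE

Corrected query:
SELECT p.name, c.salary FROM departments p LEFT JOIN staff c ON c.dept_id = p.id AND c.salary > 123453

Result:
name        | salary
------------+-------
HR          | 143975
Sales       | NULL  
Legal       | 152119
Marketing   | NULL  
Engineering | 155664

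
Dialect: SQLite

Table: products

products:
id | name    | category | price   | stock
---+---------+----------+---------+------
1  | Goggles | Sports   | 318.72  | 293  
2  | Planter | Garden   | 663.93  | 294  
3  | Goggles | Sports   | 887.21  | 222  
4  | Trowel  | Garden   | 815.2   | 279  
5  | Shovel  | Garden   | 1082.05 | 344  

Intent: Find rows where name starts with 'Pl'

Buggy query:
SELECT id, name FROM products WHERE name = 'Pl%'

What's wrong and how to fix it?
Bug: '=' compares the literal string including the % character; pattern matching needs LIKE

Fix: Replace '=' with LIKE so 'Pl%' is treated as a pattern

Corrected query:
SELECT id, name FROM products WHERE name LIKE 'Pl%'

Result:
id | name   
---+--------
2  | Planter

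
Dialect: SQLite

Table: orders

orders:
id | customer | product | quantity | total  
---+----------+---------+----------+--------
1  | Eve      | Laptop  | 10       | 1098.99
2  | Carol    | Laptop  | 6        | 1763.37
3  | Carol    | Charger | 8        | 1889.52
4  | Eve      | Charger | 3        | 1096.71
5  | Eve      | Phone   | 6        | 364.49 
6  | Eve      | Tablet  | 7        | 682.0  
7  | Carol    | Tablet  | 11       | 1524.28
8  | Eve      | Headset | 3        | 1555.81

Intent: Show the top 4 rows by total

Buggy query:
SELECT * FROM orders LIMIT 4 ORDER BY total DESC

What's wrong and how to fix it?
Bug: LIMIT must come after ORDER BY

Fix: Swap the clauses: ORDER BY first, then LIMIT

Corrected query:
SELECT * FROM orders ORDER BY total DESC LIMIT 4

Result:
id | customer | product | quantity | total  
---+----------+---------+----------+--------
3  | Carol    | Charger | 8        | 1889.52
2  | Carol    | Laptop  | 6        | 1763.37
8  | Eve      | Headset | 3        | 1555.81
7  | Carol    | Tablet  | 11       | 1524.28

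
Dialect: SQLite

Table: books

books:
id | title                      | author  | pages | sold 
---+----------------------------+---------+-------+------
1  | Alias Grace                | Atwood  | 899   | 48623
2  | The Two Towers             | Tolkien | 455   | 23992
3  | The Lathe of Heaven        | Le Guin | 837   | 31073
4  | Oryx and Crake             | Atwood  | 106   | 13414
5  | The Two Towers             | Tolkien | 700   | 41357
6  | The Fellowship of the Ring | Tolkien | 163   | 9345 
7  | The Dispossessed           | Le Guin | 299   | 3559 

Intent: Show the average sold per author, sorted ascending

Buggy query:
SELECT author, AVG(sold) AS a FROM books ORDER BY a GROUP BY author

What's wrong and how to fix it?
Bug: ORDER BY appears before GROUP BY; SQL clause order requires GROUP BY first

Fix: Move ORDER BY to the end, after GROUP BY

Corrected query:
SELECT author, AVG(sold) AS a FROM books GROUP BY author ORDER BY a

Result:
author  | a      
--------+--------
Le Guin | 17316  
Tolkien | 24898  
Atwood  | 31018.5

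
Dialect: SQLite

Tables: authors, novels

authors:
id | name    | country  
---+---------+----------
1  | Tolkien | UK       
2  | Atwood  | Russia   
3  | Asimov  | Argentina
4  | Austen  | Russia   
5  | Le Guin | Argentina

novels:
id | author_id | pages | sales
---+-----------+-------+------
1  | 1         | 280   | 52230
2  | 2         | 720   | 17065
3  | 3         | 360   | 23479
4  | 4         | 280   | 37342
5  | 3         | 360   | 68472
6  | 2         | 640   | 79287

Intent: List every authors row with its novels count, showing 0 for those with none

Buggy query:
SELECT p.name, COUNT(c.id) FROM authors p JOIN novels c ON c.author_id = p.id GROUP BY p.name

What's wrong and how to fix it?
Bug: An inner join excludes parents with zero children

Fix: Use LEFT JOIN so parents without children still appear (COUNT(c.id) gives 0)

Corrected query:
SELECT p.name, COUNT(c.id) FROM authors p LEFT JOIN novels c ON c.author_id = p.id GROUP BY p.name

Result:
name    | COUNT(c.id)
--------+------------
Asimov  | 2          
Atwood  | 2          
Austen  | 1          
Le Guin | 0          
Tolkien | 1          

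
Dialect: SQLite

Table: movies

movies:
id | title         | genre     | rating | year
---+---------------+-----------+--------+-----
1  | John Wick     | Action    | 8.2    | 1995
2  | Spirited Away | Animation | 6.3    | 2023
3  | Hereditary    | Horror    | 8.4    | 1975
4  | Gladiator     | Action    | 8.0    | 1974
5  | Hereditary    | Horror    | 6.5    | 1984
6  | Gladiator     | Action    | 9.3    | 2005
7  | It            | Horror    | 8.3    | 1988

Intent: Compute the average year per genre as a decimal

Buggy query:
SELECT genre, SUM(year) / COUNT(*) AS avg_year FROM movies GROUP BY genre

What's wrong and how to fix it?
Bug: Both operands are integers, so '/' performs integer division and truncates

Fix: Multiply by 1.0 (or CAST to REAL) to force floating-point division

Corrected query:
SELECT genre, SUM(year) * 1.0 / COUNT(*) AS avg_year FROM movies GROUP BY genre

Result:
genre     | avg_year   
----------+------------
Action    | 1991.333333
Animation | 2023       
Horror    | 1982.333333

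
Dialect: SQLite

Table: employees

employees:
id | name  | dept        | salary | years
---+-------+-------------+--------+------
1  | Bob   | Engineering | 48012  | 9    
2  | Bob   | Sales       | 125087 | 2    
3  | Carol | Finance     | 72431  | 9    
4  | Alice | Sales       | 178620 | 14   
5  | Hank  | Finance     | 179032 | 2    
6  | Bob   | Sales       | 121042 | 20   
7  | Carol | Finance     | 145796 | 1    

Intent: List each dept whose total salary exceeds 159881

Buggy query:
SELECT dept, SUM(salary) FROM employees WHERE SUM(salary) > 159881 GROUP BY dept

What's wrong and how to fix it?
Bug: WHERE runs before GROUP BY, so aggregates aren't available there

Fix: Use HAVING (which filters groups after aggregation) instead of WHERE

Corrected query:
SELECT dept, SUM(salary) FROM employees GROUP BY dept HAVING SUM(salary) > 159881

Result:
dept    | SUM(salary)
--------+------------
Finance | 397259     
Sales   | 424749     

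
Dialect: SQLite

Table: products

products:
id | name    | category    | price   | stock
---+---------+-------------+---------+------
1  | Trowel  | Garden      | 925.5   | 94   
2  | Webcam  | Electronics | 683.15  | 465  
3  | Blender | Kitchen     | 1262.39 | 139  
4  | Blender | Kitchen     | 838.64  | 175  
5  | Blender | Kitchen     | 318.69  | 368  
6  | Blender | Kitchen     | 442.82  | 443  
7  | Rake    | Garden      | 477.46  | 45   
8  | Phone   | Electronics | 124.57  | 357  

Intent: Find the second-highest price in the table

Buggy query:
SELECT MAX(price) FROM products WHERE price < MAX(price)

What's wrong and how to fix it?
Bug: MAX(price) on the right of the comparison is an aggregate-in-WHERE error

Fix: Put the inner MAX in a scalar subquery

Corrected query:
SELECT MAX(price) FROM products WHERE price < (SELECT MAX(price) FROM products)

Result:
MAX(price)
----------
925.5     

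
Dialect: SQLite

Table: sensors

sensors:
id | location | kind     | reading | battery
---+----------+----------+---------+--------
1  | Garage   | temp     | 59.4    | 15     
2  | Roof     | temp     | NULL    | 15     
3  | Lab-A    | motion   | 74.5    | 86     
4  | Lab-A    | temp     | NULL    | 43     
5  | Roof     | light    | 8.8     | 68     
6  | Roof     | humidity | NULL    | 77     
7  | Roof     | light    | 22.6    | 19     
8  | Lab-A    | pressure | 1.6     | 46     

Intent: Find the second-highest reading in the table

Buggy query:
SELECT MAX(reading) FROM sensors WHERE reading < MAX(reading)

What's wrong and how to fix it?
Bug: MAX(reading) on the right of the comparison is an aggregate-in-WHERE error

Fix: Put the inner MAX in a scalar subquery

Corrected query:
SELECT MAX(reading) FROM sensors WHERE reading < (SELECT MAX(reading) FROM sensors)

Result:
MAX(reading)
------------
59.4        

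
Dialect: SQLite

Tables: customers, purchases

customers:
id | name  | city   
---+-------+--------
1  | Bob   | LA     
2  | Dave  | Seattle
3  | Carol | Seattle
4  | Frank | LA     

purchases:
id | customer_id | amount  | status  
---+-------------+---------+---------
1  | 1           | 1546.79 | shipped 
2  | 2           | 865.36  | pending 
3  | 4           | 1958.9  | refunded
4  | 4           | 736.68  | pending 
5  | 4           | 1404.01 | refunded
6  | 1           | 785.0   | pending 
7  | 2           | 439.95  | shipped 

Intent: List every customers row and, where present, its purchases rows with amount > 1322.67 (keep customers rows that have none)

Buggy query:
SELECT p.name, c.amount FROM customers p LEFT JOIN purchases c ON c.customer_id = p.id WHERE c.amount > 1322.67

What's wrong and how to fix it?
Bug: A WHERE condition on the right-hand table after LEFT JOIN drops unmatched parents

Fix: Put 'c.amount > 1322.67' in the JOIN's ON clause instead of WHERE

Corrected query:
SELECT p.name, c.amount FROM customers p LEFT JOIN purchases c ON c.customer_id = p.id AND c.amount > 1322.67

Result:
name  | amount 
------+--------
Bob   | 1546.79
Dave  | NULL   
Carol | NULL   
Frank | 1404.01
Frank | 1958.9 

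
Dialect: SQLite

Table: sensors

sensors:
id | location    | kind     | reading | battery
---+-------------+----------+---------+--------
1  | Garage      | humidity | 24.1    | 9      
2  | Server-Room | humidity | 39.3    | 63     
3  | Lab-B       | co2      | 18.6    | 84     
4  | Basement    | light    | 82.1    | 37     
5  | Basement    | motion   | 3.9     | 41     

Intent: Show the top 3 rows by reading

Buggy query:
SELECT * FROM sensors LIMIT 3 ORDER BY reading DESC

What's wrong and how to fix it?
Bug: LIMIT must come after ORDER BY

Fix: Swap the clauses: ORDER BY first, then LIMIT

Corrected query:
SELECT * FROM sensors ORDER BY reading DESC LIMIT 3

Result:
id | location    | kind     | reading | battery
---+-------------+----------+---------+--------
4  | Basement    | light    | 82.1    | 37     
2  | Server-Room | humidity | 39.3    | 63     
1  | Garage      | humidity | 24.1    | 9      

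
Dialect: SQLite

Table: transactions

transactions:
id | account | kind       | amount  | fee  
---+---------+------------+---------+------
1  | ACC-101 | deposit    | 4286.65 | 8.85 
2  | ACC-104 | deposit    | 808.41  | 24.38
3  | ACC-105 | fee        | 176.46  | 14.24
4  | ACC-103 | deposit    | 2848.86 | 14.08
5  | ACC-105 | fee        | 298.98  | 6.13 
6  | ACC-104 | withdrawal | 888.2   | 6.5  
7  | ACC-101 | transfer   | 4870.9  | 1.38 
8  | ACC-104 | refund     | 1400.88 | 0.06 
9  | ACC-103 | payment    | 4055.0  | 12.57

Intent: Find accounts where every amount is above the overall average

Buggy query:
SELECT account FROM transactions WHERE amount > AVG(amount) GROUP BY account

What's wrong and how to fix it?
Bug: AVG() is an aggregate; it can't sit directly in WHERE

Fix: Use a subquery for AVG and a HAVING MIN(...) filter so the condition holds for every row in the group

Corrected query:
SELECT account FROM transactions GROUP BY account HAVING MIN(amount) > (SELECT AVG(amount) FROM transactions)

Result:
account
-------
ACC-101
ACC-103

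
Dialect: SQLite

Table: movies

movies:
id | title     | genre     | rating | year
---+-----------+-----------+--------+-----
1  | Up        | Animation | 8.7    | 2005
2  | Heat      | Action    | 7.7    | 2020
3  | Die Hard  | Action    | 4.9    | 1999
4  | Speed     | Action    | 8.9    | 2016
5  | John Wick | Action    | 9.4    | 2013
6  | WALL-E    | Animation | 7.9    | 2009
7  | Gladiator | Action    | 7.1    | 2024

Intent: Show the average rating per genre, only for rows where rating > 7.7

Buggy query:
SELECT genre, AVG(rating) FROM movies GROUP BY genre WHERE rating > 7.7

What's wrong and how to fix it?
Bug: Row-level WHERE must come before GROUP BY in the clause order

Fix: Place WHERE between FROM and GROUP BY

Corrected query:
SELECT genre, AVG(rating) FROM movies WHERE rating > 7.7 GROUP BY genre

Result:
genre     | AVG(rating)
----------+------------
Action    | 9.15       
Animation | 8.3        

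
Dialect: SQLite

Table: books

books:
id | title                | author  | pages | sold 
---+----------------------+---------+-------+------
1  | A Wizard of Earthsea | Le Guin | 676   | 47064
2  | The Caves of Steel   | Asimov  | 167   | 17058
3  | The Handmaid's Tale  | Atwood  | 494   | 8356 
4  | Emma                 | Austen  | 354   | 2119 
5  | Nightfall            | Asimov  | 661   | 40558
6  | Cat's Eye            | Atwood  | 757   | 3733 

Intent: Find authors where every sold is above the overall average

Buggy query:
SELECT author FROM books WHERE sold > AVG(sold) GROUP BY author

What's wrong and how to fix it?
Bug: AVG() is an aggregate; it can't sit directly in WHERE

Fix: Use a subquery for AVG and a HAVING MIN(...) filter so the condition holds for every row in the group

Corrected query:
SELECT author FROM books GROUP BY author HAVING MIN(sold) > (SELECT AVG(sold) FROM books)

Result:
author 
-------
Le Guin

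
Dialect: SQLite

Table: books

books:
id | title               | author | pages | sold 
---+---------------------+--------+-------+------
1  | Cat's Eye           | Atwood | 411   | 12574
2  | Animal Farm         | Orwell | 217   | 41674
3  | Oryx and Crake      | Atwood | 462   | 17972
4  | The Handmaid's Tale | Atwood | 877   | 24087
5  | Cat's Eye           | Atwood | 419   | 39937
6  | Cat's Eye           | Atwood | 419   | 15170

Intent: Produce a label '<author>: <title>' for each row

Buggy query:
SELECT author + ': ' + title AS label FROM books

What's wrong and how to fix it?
Bug: SQLite uses || for string concatenation; + coerces text to numbers (yielding 0)

Fix: Replace + with || to concatenate text

Corrected query:
SELECT author || ': ' || title AS label FROM books

Result:
label                      
---------------------------
Atwood: Cat's Eye          
Orwell: Animal Farm        
Atwood: Oryx and Crake     
Atwood: The Handmaid's Tale
Atwood: Cat's Eye          
Atwood: Cat's Eye          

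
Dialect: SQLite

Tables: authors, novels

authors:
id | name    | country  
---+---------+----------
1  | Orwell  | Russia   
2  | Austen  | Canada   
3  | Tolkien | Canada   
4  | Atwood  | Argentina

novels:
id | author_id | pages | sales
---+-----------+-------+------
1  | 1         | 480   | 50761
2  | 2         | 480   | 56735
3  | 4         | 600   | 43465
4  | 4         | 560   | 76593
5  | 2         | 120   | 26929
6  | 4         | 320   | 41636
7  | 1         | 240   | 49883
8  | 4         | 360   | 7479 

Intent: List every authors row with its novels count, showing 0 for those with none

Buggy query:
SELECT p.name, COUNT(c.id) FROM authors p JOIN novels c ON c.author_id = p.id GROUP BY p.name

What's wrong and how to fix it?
Bug: An inner join excludes parents with zero children

Fix: Use LEFT JOIN so parents without children still appear (COUNT(c.id) gives 0)

Corrected query:
SELECT p.name, COUNT(c.id) FROM authors p LEFT JOIN novels c ON c.author_id = p.id GROUP BY p.name

Result:
name    | COUNT(c.id)
--------+------------
Atwood  | 4          
Austen  | 2          
Orwell  | 2          
Tolkien | 0          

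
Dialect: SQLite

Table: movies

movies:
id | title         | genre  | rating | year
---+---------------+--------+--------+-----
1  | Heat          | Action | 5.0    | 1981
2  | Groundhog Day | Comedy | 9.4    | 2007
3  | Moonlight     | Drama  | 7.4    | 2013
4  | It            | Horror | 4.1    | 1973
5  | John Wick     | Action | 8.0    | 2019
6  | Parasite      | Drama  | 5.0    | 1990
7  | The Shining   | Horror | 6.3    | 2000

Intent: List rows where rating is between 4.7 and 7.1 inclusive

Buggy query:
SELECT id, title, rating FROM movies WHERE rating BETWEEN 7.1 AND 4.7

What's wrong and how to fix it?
Bug: The bounds are reversed; BETWEEN a AND b requires a <= b to match anything

Fix: Swap the bounds so the smaller value comes first

Corrected query:
SELECT id, title, rating FROM movies WHERE rating BETWEEN 4.7 AND 7.1

Result:
id | title       | rating
---+-------------+-------
1  | Heat        | 5     
6  | Parasite    | 5     
7  | The Shining | 6.3   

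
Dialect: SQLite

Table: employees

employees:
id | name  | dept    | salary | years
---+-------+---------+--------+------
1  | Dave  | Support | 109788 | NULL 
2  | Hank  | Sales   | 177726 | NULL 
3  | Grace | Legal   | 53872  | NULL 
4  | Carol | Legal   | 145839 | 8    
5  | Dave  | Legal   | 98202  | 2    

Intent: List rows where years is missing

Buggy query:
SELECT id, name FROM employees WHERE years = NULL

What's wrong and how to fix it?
Bug: '= NULL' is always unknown in SQL three-valued logic, so no rows match

Fix: Use IS NULL to test for NULL

Corrected query:
SELECT id, name FROM employees WHERE years IS NULL

Result:
id | name 
---+------
1  | Dave 
2  | Hank 
3  | Grace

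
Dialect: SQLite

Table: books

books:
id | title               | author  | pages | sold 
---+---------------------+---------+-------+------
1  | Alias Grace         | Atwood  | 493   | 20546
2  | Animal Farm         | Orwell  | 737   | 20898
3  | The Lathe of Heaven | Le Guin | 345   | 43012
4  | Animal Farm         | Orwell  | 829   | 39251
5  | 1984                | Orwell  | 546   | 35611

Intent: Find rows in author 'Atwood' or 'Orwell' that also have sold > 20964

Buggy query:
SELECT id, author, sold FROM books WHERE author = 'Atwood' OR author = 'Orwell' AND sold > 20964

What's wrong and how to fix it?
Bug: Without parentheses, AND is evaluated before OR, so the sold filter only applies to the 'Orwell' branch

Fix: Add parentheses around the OR so the AND applies to both alternatives

Corrected query:
SELECT id, author, sold FROM books WHERE (author = 'Atwood' OR author = 'Orwell') AND sold > 20964

Result:
id | author | sold 
---+--------+------
4  | Orwell | 39251
5  | Orwell | 35611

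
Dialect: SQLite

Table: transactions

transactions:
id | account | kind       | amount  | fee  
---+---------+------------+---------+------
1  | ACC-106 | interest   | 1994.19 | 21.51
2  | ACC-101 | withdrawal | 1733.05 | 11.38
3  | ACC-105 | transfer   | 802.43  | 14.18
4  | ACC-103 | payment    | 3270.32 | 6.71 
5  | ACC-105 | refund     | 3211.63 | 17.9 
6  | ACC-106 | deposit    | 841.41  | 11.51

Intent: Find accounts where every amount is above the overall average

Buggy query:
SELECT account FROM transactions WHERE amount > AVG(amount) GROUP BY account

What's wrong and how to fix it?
Bug: WHERE evaluates per row before aggregation, so AVG() is unavailable

Fix: Use a subquery for AVG and a HAVING MIN(...) filter so the condition holds for every row in the group

Corrected query:
SELECT account FROM transactions GROUP BY account HAVING MIN(amount) > (SELECT AVG(amount) FROM transactions)

Result:
account
-------
ACC-103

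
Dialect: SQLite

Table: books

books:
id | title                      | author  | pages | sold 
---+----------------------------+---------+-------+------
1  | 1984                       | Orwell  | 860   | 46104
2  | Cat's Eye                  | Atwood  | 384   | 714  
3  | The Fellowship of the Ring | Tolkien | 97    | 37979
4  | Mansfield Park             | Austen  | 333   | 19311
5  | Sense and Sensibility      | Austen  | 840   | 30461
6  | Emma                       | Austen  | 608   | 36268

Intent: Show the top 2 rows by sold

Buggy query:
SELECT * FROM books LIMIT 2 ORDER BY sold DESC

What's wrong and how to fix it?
Bug: LIMIT must come after ORDER BY

Fix: Sort with ORDER BY, then apply LIMIT

Corrected query:
SELECT * FROM books ORDER BY sold DESC LIMIT 2

Result:
id | title                      | author  | pages | sold 
---+----------------------------+---------+-------+------
1  | 1984                       | Orwell  | 860   | 46104
3  | The Fellowship of the Ring | Tolkien | 97    | 37979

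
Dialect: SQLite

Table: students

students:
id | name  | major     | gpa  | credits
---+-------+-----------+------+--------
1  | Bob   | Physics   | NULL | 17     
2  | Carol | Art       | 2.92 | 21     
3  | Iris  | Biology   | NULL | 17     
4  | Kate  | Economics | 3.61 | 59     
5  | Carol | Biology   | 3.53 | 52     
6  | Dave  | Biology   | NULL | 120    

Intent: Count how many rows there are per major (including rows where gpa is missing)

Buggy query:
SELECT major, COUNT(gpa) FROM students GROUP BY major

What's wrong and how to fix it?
Bug: COUNT(column) counts non-NULL values only; rows with NULL gpa aren't counted

Fix: Use COUNT(*) to count all rows regardless of NULL

Corrected query:
SELECT major, COUNT(*) FROM students GROUP BY major

Result:
major     | COUNT(*)
----------+---------
Art       | 1       
Biology   | 3       
Economics | 1       
Physics   | 1       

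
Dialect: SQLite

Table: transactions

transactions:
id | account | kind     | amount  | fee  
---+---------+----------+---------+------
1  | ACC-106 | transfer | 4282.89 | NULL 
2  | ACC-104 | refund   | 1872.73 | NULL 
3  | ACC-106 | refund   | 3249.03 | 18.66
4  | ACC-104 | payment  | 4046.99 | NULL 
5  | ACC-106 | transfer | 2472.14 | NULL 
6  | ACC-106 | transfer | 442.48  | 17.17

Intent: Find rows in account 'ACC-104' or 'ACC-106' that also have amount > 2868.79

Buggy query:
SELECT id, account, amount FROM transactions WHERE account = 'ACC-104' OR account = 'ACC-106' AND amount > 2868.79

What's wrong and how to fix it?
Bug: AND binds tighter than OR, so this parses as account = 'ACC-104' OR (account = 'ACC-106' AND amount > 2868.79)

Fix: Add parentheses around the OR so the AND applies to both alternatives

Corrected query:
SELECT id, account, amount FROM transactions WHERE (account = 'ACC-104' OR account = 'ACC-106') AND amount > 2868.79

Result:
id | account | amount 
---+---------+--------
1  | ACC-106 | 4282.89
3  | ACC-106 | 3249.03
4  | ACC-104 | 4046.99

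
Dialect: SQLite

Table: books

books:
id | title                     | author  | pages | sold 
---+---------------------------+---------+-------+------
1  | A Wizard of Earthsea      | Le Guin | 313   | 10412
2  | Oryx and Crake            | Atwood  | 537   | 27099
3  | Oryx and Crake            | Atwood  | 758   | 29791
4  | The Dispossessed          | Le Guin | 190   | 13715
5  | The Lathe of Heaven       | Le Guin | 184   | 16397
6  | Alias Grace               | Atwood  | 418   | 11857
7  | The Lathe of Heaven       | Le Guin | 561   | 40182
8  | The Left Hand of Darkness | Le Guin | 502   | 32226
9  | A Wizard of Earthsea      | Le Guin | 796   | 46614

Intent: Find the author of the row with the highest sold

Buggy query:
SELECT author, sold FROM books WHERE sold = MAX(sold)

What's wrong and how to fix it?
Bug: MAX(sold) is an aggregate and cannot be used directly in WHERE

Fix: Use a subquery: WHERE sold = (SELECT MAX(sold) FROM books)

Corrected query:
SELECT author, sold FROM books WHERE sold = (SELECT MAX(sold) FROM books)

Result:
author  | sold 
--------+------
Le Guin | 46614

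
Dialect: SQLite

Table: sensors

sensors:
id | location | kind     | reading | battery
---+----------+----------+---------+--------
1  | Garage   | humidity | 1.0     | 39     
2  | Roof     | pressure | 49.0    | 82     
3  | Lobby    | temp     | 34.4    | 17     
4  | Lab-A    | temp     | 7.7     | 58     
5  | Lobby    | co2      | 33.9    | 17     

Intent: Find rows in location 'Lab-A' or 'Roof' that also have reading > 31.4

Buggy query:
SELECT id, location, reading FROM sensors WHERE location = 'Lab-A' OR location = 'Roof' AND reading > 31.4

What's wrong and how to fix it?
Bug: Without parentheses, AND is evaluated before OR, so the reading filter only applies to the 'Roof' branch

Fix: Add parentheses around the OR so the AND applies to both alternatives

Corrected query:
SELECT id, location, reading FROM sensors WHERE (location = 'Lab-A' OR location = 'Roof') AND reading > 31.4

Result:
id | location | reading
---+----------+--------
2  | Roof     | 49     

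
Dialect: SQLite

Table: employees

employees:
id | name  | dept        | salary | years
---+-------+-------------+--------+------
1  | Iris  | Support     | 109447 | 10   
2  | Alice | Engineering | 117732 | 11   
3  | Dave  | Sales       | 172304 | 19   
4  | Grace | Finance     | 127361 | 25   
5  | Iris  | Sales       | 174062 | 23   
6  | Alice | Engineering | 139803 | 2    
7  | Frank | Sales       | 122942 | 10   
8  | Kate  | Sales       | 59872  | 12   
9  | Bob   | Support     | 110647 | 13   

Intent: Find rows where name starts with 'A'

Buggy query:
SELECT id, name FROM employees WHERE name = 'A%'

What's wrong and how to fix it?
Bug: Wildcards only work with LIKE; '=' treats '%' as a literal character

Fix: Use LIKE for wildcard pattern matching

Corrected query:
SELECT id, name FROM employees WHERE name LIKE 'A%'

Result:
id | name 
---+------
2  | Alice
6  | Alice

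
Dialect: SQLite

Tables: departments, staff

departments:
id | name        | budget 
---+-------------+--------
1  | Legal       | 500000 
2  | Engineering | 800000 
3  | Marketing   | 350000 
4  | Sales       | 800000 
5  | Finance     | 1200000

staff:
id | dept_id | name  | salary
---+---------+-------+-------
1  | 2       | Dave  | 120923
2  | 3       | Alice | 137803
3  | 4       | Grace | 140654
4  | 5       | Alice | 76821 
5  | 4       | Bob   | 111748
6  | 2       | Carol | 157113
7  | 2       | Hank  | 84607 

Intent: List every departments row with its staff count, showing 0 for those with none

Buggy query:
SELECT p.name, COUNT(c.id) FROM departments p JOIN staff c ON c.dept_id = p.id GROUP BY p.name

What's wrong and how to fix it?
Bug: INNER JOIN drops departments rows that have no matching staff rows

Fix: Use LEFT JOIN so parents without children still appear (COUNT(c.id) gives 0)

Corrected query:
SELECT p.name, COUNT(c.id) FROM departments p LEFT JOIN staff c ON c.dept_id = p.id GROUP BY p.name

Result:
name        | COUNT(c.id)
------------+------------
Engineering | 3          
Finance     | 1          
Legal       | 0          
Marketing   | 1          
Sales       | 2          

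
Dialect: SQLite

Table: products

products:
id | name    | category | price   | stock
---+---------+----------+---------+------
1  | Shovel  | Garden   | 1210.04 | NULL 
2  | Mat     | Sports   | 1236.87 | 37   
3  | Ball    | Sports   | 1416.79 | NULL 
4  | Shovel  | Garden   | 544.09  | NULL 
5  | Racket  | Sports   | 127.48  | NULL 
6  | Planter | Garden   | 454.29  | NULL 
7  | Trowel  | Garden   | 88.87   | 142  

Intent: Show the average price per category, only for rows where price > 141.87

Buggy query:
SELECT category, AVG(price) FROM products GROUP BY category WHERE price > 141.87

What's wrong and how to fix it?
Bug: WHERE cannot follow GROUP BY

Fix: Move the WHERE clause before GROUP BY

Corrected query:
SELECT category, AVG(price) FROM products WHERE price > 141.87 GROUP BY category

Result:
category | AVG(price)
---------+-----------
Garden   | 736.14    
Sports   | 1326.83   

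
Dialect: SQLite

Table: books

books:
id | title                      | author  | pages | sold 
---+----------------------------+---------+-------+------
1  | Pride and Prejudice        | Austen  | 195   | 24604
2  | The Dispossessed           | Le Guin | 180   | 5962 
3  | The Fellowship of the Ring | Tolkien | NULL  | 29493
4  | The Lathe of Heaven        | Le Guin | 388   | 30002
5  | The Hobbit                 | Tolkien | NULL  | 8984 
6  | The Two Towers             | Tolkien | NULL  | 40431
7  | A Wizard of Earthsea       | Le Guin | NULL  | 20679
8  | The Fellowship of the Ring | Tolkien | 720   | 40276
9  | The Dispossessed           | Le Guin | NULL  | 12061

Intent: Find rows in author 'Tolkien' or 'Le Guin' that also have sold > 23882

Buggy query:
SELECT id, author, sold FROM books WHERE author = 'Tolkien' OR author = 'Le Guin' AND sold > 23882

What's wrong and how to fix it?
Bug: Without parentheses, AND is evaluated before OR, so the sold filter only applies to the 'Le Guin' branch

Fix: Add parentheses around the OR so the AND applies to both alternatives

Corrected query:
SELECT id, author, sold FROM books WHERE (author = 'Tolkien' OR author = 'Le Guin') AND sold > 23882

Result:
id | author  | sold 
---+---------+------
3  | Tolkien | 29493
4  | Le Guin | 30002
6  | Tolkien | 40431
8  | Tolkien | 40276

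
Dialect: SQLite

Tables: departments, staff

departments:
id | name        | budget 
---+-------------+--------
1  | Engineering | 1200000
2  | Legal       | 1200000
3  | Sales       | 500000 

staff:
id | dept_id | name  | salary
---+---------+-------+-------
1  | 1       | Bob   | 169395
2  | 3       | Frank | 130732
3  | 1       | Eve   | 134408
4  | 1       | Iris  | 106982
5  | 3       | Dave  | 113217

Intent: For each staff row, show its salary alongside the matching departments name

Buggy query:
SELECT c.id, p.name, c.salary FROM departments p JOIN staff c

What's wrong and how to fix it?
Bug: JOIN with no ON clause produces a cartesian product; every staff row pairs with every departments row

Fix: Add ON c.dept_id = p.id to the JOIN

Corrected query:
SELECT c.id, p.name, c.salary FROM departments p JOIN staff c ON c.dept_id = p.id

Result:
id | name        | salary
---+-------------+-------
1  | Engineering | 169395
2  | Sales       | 130732
3  | Engineering | 134408
4  | Engineering | 106982
5  | Sales       | 113217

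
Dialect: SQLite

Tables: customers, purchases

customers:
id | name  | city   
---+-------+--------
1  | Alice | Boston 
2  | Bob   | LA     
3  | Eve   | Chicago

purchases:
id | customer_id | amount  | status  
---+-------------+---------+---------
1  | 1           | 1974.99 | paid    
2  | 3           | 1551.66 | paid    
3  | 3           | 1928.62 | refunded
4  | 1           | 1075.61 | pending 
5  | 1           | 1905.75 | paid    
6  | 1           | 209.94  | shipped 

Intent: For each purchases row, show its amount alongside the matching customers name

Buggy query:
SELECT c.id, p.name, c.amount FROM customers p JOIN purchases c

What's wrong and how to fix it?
Bug: Missing join condition: each purchases row is matched to all customers rows instead of just its own

Fix: Specify the join condition linking the foreign key to the parent id

Corrected query:
SELECT c.id, p.name, c.amount FROM customers p JOIN purchases c ON c.customer_id = p.id

Result:
id | name  | amount 
---+-------+--------
1  | Alice | 1974.99
2  | Eve   | 1551.66
3  | Eve   | 1928.62
4  | Alice | 1075.61
5  | Alice | 1905.75
6  | Alice | 209.94 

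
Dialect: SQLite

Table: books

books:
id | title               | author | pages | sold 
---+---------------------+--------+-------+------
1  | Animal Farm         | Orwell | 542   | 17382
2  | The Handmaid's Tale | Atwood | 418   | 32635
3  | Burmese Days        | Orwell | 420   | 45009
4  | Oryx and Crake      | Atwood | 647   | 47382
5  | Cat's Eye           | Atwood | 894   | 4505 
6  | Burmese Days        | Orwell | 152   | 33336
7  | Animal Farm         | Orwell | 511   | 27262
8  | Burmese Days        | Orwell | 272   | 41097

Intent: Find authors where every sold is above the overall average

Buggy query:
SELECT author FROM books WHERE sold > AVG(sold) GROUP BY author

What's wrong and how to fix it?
Bug: AVG() is an aggregate; it can't sit directly in WHERE

Fix: Compute the overall average in a scalar subquery and compare each group's MIN against it in HAVING

Corrected query:
SELECT author FROM books GROUP BY author HAVING MIN(sold) > (SELECT AVG(sold) FROM books)

Result:
(no rows)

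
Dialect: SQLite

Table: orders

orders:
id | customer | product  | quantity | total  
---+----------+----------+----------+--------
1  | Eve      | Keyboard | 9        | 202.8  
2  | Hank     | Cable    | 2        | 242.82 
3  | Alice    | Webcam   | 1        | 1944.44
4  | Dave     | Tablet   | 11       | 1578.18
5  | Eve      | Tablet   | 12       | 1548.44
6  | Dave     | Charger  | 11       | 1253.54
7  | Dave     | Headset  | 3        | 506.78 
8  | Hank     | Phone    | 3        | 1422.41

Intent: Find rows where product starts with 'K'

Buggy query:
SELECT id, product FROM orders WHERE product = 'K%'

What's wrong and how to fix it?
Bug: '=' compares the literal string including the % character; pattern matching needs LIKE

Fix: Replace '=' with LIKE so 'K%' is treated as a pattern

Corrected query:
SELECT id, product FROM orders WHERE product LIKE 'K%'

Result:
id | product 
---+---------
1  | Keyboard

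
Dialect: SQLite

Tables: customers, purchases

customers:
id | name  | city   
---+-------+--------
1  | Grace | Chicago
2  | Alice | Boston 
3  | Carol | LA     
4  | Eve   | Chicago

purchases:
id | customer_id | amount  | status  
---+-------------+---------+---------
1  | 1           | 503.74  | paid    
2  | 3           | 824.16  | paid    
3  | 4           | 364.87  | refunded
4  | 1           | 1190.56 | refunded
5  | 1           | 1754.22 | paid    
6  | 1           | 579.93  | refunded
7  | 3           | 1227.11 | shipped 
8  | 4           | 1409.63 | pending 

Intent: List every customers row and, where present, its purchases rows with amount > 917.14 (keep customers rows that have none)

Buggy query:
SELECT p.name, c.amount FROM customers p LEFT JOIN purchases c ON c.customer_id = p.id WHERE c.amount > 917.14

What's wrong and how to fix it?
Bug: A WHERE condition on the right-hand table after LEFT JOIN drops unmatched parents

Fix: Move the right-table condition into the ON clause so unmatched parents are kept

Corrected query:
SELECT p.name, c.amount FROM customers p LEFT JOIN purchases c ON c.customer_id = p.id AND c.amount > 917.14

Result:
name  | amount 
------+--------
Grace | 1190.56
Grace | 1754.22
Alice | NULL   
Carol | 1227.11
Eve   | 1409.63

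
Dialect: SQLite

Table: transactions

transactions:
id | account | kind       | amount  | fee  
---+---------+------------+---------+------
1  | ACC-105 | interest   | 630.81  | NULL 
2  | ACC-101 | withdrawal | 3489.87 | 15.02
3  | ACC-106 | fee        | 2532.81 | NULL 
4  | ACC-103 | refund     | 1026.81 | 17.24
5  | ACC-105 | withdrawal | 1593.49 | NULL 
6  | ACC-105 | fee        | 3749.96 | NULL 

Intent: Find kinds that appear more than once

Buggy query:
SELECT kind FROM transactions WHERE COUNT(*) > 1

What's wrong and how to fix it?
Bug: WHERE can't reference COUNT(*); aggregates are computed after WHERE

Fix: GROUP BY kind, then filter groups with HAVING COUNT(*) > 1

Corrected query:
SELECT kind FROM transactions GROUP BY kind HAVING COUNT(*) > 1

Result:
kind      
----------
fee       
withdrawal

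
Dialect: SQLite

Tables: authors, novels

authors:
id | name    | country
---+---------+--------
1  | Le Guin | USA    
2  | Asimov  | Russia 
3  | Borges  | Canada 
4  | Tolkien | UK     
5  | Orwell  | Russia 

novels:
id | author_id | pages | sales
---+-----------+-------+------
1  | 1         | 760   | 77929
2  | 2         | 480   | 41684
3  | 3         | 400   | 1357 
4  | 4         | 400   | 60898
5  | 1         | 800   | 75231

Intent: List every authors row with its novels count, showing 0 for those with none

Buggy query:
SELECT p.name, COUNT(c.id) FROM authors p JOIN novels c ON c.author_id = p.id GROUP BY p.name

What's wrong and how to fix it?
Bug: INNER JOIN drops authors rows that have no matching novels rows

Fix: Switch to LEFT JOIN to retain unmatched parent rows

Corrected query:
SELECT p.name, COUNT(c.id) FROM authors p LEFT JOIN novels c ON c.author_id = p.id GROUP BY p.name

Result:
name    | COUNT(c.id)
--------+------------
Asimov  | 1          
Borges  | 1          
Le Guin | 2          
Orwell  | 0          
Tolkien | 1          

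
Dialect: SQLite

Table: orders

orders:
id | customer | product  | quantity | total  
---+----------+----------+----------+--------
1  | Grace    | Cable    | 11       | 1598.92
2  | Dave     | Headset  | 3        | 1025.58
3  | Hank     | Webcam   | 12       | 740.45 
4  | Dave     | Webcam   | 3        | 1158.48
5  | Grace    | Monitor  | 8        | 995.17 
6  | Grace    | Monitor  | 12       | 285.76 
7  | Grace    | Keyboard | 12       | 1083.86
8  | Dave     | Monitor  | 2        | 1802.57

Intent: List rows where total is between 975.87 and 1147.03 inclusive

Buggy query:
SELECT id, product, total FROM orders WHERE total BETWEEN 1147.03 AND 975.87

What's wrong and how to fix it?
Bug: The bounds are reversed; BETWEEN a AND b requires a <= b to match anything

Fix: Swap the bounds so the smaller value comes first

Corrected query:
SELECT id, product, total FROM orders WHERE total BETWEEN 975.87 AND 1147.03

Result:
id | product  | total  
---+----------+--------
2  | Headset  | 1025.58
5  | Monitor  | 995.17 
7  | Keyboard | 1083.86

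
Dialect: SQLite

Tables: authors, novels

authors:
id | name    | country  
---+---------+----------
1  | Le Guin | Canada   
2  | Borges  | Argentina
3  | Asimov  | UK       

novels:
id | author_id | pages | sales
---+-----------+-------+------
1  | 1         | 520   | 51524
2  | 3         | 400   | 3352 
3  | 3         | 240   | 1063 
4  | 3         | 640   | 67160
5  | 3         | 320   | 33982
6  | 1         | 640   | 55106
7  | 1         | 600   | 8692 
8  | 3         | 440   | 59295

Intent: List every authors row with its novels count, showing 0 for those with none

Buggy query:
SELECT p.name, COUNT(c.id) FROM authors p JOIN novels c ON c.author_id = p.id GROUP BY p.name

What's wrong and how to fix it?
Bug: An inner join excludes parents with zero children

Fix: Use LEFT JOIN so parents without children still appear (COUNT(c.id) gives 0)

Corrected query:
SELECT p.name, COUNT(c.id) FROM authors p LEFT JOIN novels c ON c.author_id = p.id GROUP BY p.name

Result:
name    | COUNT(c.id)
--------+------------
Asimov  | 5          
Borges  | 0          
Le Guin | 3          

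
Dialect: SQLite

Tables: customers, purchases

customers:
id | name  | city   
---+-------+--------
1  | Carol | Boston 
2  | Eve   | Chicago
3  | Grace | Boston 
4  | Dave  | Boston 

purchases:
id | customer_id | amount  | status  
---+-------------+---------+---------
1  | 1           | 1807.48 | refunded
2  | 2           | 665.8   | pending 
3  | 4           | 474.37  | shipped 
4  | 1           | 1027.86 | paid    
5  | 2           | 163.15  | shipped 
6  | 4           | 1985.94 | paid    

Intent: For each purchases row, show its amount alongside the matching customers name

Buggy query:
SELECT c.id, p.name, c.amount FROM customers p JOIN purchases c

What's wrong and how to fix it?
Bug: Missing join condition: each purchases row is matched to all customers rows instead of just its own

Fix: Specify the join condition linking the foreign key to the parent id

Corrected query:
SELECT c.id, p.name, c.amount FROM customers p JOIN purchases c ON c.customer_id = p.id

Result:
id | name  | amount 
---+-------+--------
1  | Carol | 1807.48
2  | Eve   | 665.8  
3  | Dave  | 474.37 
4  | Carol | 1027.86
5  | Eve   | 163.15 
6  | Dave  | 1985.94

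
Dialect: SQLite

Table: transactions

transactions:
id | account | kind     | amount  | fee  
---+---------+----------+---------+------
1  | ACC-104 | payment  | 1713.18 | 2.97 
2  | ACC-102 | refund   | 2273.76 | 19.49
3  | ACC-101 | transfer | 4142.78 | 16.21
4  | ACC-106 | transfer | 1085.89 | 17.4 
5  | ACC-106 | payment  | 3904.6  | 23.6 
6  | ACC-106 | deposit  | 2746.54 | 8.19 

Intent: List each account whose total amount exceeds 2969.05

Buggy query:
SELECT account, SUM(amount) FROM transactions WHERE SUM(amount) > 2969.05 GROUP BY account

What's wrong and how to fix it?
Bug: Aggregate functions cannot appear in a WHERE clause

Fix: Use HAVING (which filters groups after aggregation) instead of WHERE

Corrected query:
SELECT account, SUM(amount) FROM transactions GROUP BY account HAVING SUM(amount) > 2969.05

Result:
account | SUM(amount)
--------+------------
ACC-101 | 4142.78    
ACC-106 | 7737.03    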